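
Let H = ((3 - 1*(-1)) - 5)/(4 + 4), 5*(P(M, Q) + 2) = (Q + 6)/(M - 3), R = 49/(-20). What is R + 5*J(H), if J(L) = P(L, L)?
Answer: -1433/100 ≈ -14.330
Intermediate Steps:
R = -49/20 (R = 49*(-1/20) = -49/20 ≈ -2.4500)
P(M, Q) = -2 + (6 + Q)/(5*(-3 + M)) (P(M, Q) = -2 + ((Q + 6)/(M - 3))/5 = -2 + ((6 + Q)/(-3 + M))/5 = -2 + (6 + Q)/(5*(-3 + M)))
H = -⅛ (H = ((3 + 1) - 5)/8 = (4 - 5)*(⅛) = -1*⅛ = -⅛ ≈ -0.12500)
J(L) = (36 - 9*L)/(5*(-3 + L)) (J(L) = (36 + L - 10*L)/(5*(-3 + L)) = (36 - 9*L)/(5*(-3 + L)))
R + 5*J(H) = -49/20 + 5*(9*(4 - 1*(-⅛))/(5*(-3 - ⅛))) = -49/20 + 5*(9*(4 + ⅛)/(5*(-25/8))) = -49/20 + 5*((9/5)*(-8/25)*(33/8)) = -49/20 + 5*(-297/125) = -49/20 - 297/25 = -1433/100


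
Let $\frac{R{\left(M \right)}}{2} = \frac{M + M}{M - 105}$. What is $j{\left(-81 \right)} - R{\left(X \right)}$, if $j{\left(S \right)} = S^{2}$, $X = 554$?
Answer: $\frac{2943673}{449} \approx 6556.1$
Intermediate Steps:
$R{\left(M \right)} = \frac{4 M}{-105 + M}$ ($R{\left(M \right)} = 2 \frac{M + M}{M - 105} = 2 \frac{2 M}{-105 + M} = \frac{4 M}{-105 + M}$)
$j{\left(-81 \right)} - R{\left(X \right)} = \left(-81\right)^{2} - 4 \cdot 554 \frac{1}{-105 + 554} = 6561 - 4 \cdot 554 \cdot \frac{1}{449} = 6561 - \frac{2216}{449} = \frac{2943673}{449}$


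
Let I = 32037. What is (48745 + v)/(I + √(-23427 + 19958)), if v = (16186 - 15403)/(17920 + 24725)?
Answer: 11099385819066/7294944946085 - 346455218*I*√3469/7294944946085 ≈ 1.5215 - 0.0027972*I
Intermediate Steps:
v = 261/14215 (v = 783/42645 = 783*(1/42645) = 261/14215 ≈ 0.018361)
(48745 + v)/(I + √(-23427 + 19958)) = (48745 + 261/14215)/(32037 + √(-23427 + 19958)) = 692910436/(14215*(32037 + √(-3469))) = 692910436/(14215*(32037 + I*√3469))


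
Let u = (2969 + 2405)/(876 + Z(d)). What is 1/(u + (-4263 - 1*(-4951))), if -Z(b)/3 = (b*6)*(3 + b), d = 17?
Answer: 2622/1801249 ≈ 0.0014557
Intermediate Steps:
Z(b) = -18*b*(3 + b) (Z(b) = -3*b*6*(3 + b) = -3*6*b*(3 + b) = -18*b*(3 + b))
u = -2687/2622 (u = (2969 + 2405)/(876 - 18*17*(3 + 17)) = 5374/(876 - 18*17*20) = 5374/(876 - 6120) = 5374/(-5244) = 5374*(-1/5244) = -2687/2622 ≈ -1.0248)
1/(u + (-4263 - 1*(-4951))) = 1/(-2687/2622 + (-4263 - 1*(-4951))) = 1/(-2687/2622 + (-4263 + 4951)) = 1/(-2687/2622 + 688) = 1/(1801249/2622) = 2622/1801249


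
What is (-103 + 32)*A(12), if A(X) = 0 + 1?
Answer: -71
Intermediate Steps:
A(X) = 1
(-103 + 32)*A(12) = (-103 + 32)*1 = -71*1 = -71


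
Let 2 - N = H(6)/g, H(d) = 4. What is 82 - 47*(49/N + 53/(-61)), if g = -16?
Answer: -494495/549 ≈ -900.72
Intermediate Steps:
N = 9/4 (N = 2 - 4/(-16) = 2 - 4*(-1)/16 = 2 - 1*(-¼) = 2 + ¼ = 9/4 ≈ 2.2500)
82 - 47*(49/N + 53/(-61)) = 82 - 47*(49/(9/4) + 53/(-61)) = 82 - 47*(49*(4/9) + 53*(-1/61)) = 82 - 47*(196/9 - 53/61) = 82 - 47*11479/549 = 82 - 539513/549 = -494495/549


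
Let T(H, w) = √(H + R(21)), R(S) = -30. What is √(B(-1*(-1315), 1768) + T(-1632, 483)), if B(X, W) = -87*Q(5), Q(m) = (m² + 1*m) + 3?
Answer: √(-2871 + I*√1662) ≈ 0.3804 + 53.583*I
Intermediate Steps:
Q(m) = 3 + m + m² (Q(m) = (m² + m) + 3 = (m + m²) + 3 = 3 + m + m²)
B(X, W) = -2871 (B(X, W) = -87*(3 + 5 + 5²) = -87*(3 + 5 + 25) = -87*33 = -2871)
T(H, w) = √(-30 + H) (T(H, w) = √(H - 30) = √(-30 + H))
√(B(-1*(-1315), 1768) + T(-1632, 483)) = √(-2871 + √(-30 - 1632)) = √(-2871 + √(-1662)) = √(-2871 + I*√1662)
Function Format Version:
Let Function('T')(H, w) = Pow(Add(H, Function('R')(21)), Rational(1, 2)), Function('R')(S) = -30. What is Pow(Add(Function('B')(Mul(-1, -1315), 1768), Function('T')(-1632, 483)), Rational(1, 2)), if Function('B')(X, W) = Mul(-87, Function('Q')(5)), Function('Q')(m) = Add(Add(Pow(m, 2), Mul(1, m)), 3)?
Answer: Pow(Add(-2871, Mul(I, Pow(1662, Rational(1, 2)))), Rational(1, 2)) ≈ Add(0.3804, Mul(53.583, I))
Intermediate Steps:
Function('Q')(m) = Add(3, m, Pow(m, 2)) (Function('Q')(m) = Add(Add(Pow(m, 2), m), 3) = Add(Add(m, Pow(m, 2)), 3) = Add(3, m, Pow(m, 2)))
Function('B')(X, W) = -2871 (Function('B')(X, W) = Mul(-87, Add(3, 5, Pow(5, 2))) = Mul(-87, Add(3, 5, 25)) = Mul(-87, 33) = -2871)
Function('T')(H, w) = Pow(Add(-30, H), Rational(1, 2)) (Function('T')(H, w) = Pow(Add(H, -30), Rational(1, 2)) = Pow(Add(-30, H), Rational(1, 2)))
Pow(Add(Function('B')(Mul(-1, -1315), 1768), Function('T')(-1632, 483)), Rational(1, 2)) = Pow(Add(-2871, Pow(Add(-30, -1632), Rational(1, 2))), Rational(1, 2)) = Pow(Add(-2871, Pow(-1662, Rational(1, 2))), Rational(1, 2)) = Pow(Add(-2871, Mul(I, Pow(1662, Rational(1, 2)))), Rational(1, 2))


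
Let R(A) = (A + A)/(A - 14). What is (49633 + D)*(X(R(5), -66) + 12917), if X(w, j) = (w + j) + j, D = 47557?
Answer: 11182195450/9 ≈ 1.2425e+9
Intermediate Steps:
R(A) = 2*A/(-14 + A) (R(A) = (2*A)/(-14 + A) = 2*A/(-14 + A))
X(w, j) = w + 2*j (X(w, j) = (j + w) + j = w + 2*j)
(49633 + D)*(X(R(5), -66) + 12917) = (49633 + 47557)*((2*5/(-14 + 5) + 2*(-66)) + 12917) = 97190*((2*5/(-9) - 132) + 12917) = 97190*((2*5*(-⅑) - 132) + 12917) = 97190*((-10/9 - 132) + 12917) = 97190*(-1198/9 + 12917) = 97190*(115055/9) = 11182195450/9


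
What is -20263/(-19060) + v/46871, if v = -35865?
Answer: 266160173/893361260 ≈ 0.29793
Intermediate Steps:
-20263/(-19060) + v/46871 = -20263/(-19060) - 35865/46871 = -20263*(-1/19060) - 35865*1/46871 = 20263/19060 - 35865/46871 = 266160173/893361260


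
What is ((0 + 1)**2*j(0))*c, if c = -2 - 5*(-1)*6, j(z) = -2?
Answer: -56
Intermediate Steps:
c = 28 (c = -2 + 5*6 = -2 + 30 = 28)
((0 + 1)**2*j(0))*c = ((0 + 1)**2*(-2))*28 = (1**2*(-2))*28 = (1*(-2))*28 = -2*28 = -56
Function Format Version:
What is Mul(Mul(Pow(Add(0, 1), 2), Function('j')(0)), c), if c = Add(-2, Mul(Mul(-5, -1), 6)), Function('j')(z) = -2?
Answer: -56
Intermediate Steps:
c = 28 (c = Add(-2, Mul(5, 6)) = Add(-2, 30) = 28)
Mul(Mul(Pow(Add(0, 1), 2), Function('j')(0)), c) = Mul(Mul(Pow(Add(0, 1), 2), -2), 28) = Mul(Mul(Pow(1, 2), -2), 28) = Mul(Mul(1, -2), 28) = Mul(-2, 28) = -56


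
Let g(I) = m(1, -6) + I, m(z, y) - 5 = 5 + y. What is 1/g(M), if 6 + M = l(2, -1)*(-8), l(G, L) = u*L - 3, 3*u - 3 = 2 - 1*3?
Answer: 3/82 ≈ 0.036585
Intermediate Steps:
m(z, y) = 10 + y (m(z, y) = 5 + (5 + y) = 10 + y)
u = ⅔ (u = 1 + (2 - 1*3)/3 = 1 + (2 - 3)/3 = 1 + (⅓)*(-1) = 1 - ⅓ = ⅔ ≈ 0.66667)
l(G, L) = -3 + 2*L/3 (l(G, L) = 2*L/3 - 3 = -3 + 2*L/3)
M = 70/3 (M = -6 + (-3 + (⅔)*(-1))*(-8) = -6 + (-3 - ⅔)*(-8) = -6 - 11/3*(-8) = -6 + 88/3 = 70/3 ≈ 23.333)
g(I) = 4 + I (g(I) = (10 - 6) + I = 4 + I)
1/g(M) = 1/(4 + 70/3) = 1/(82/3) = 3/82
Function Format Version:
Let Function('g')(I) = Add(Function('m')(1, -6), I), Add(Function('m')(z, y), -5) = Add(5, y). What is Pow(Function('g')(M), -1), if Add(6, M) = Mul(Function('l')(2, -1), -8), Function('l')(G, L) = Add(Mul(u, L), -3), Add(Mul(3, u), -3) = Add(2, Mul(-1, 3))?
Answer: Rational(3, 82) ≈ 0.036585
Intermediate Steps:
Function('m')(z, y) = Add(10, y) (Function('m')(z, y) = Add(5, Add(5, y)) = Add(10, y))
u = Rational(2, 3) (u = Add(1, Mul(Rational(1, 3), Add(2, Mul(-1, 3)))) = Add(1, Mul(Rational(1, 3), Add(2, -3))) = Add(1, Mul(Rational(1, 3), -1)) = Add(1, Rational(-1, 3)) = Rational(2, 3) ≈ 0.66667)
Function('l')(G, L) = Add(-3, Mul(Rational(2, 3), L)) (Function('l')(G, L) = Add(Mul(Rational(2, 3), L), -3) = Add(-3, Mul(Rational(2, 3), L)))
M = Rational(70, 3) (M = Add(-6, Mul(Add(-3, Mul(Rational(2, 3), -1)), -8)) = Add(-6, Mul(Add(-3, Rational(-2, 3)), -8)) = Add(-6, Mul(Rational(-11, 3), -8)) = Add(-6, Rational(88, 3)) = Rational(70, 3) ≈ 23.333)
Function('g')(I) = Add(4, I) (Function('g')(I) = Add(Add(10, -6), I) = Add(4, I))
Pow(Function('g')(M), -1) = Pow(Add(4, Rational(70, 3)), -1) = Pow(Rational(82, 3), -1) = Rational(3, 82)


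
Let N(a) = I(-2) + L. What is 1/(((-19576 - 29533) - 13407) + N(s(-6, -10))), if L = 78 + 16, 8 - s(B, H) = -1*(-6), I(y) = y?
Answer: -1/62424 ≈ -1.6019e-5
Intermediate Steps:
s(B, H) = 2 (s(B, H) = 8 - (-1)*(-6) = 8 - 1*6 = 8 - 6 = 2)
L = 94
N(a) = 92 (N(a) = -2 + 94 = 92)
1/(((-19576 - 29533) - 13407) + N(s(-6, -10))) = 1/(((-19576 - 29533) - 13407) + 92) = 1/((-49109 - 13407) + 92) = 1/(-62516 + 92) = 1/(-62424) = -1/62424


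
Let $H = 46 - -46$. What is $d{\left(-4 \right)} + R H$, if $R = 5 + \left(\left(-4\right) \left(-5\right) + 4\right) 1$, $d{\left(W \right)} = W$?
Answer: $2664$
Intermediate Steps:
$H = 92$ ($H = 46 + 46 = 92$)
$R = 29$ ($R = 5 + \left(20 + 4\right) 1 = 5 + 24 \cdot 1 = 5 + 24 = 29$)
$d{\left(-4 \right)} + R H = -4 + 29 \cdot 92 = -4 + 2668 = 2664$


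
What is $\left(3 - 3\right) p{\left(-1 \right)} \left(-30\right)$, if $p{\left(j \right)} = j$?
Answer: $0$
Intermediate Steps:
$\left(3 - 3\right) p{\left(-1 \right)} \left(-30\right) = \left(3 - 3\right) \left(-1\right) \left(-30\right) = 0 \left(-1\right) \left(-30\right) = 0 \left(-30\right) = 0$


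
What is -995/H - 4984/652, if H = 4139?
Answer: -5319379/674657 ≈ -7.8846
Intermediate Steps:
-995/H - 4984/652 = -995/4139 - 4984/652 = -995*1/4139 - 4984*1/652 = -995/4139 - 1246/163 = -5319379/674657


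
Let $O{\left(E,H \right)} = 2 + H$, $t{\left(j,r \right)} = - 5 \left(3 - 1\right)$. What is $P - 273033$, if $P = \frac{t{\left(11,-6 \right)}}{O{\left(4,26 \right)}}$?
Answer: $- \frac{3822467}{14} \approx -2.7303 \cdot 10^{5}$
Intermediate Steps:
$t{\left(j,r \right)} = -10$ ($t{\left(j,r \right)} = \left(-5\right) 2 = -10$)
$P = - \frac{5}{14}$ ($P = - \frac{10}{2 + 26} = - \frac{10}{28} = \left(-10\right) \frac{1}{28} = - \frac{5}{14} \approx -0.35714$)
$P - 273033 = - \frac{5}{14} - 273033 = - \frac{3822467}{14}$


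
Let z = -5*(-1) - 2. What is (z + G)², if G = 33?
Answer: 1296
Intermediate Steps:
z = 3 (z = 5 - 2 = 3)
(z + G)² = (3 + 33)² = 36² = 1296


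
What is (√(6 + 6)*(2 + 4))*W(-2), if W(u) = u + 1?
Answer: -12*√3 ≈ -20.785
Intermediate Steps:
W(u) = 1 + u
(√(6 + 6)*(2 + 4))*W(-2) = (√(6 + 6)*(2 + 4))*(1 - 2) = (√12*6)*(-1) = ((2*√3)*6)*(-1) = (12*√3)*(-1) = -12*√3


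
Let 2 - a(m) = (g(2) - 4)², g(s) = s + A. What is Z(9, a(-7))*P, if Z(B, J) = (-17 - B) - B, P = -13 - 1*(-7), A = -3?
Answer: 210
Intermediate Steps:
g(s) = -3 + s (g(s) = s - 3 = -3 + s)
P = -6 (P = -13 + 7 = -6)
a(m) = -23 (a(m) = 2 - ((-3 + 2) - 4)² = 2 - (-1 - 4)² = 2 - 1*(-5)² = 2 - 1*25 = 2 - 25 = -23)
Z(B, J) = -17 - 2*B
Z(9, a(-7))*P = (-17 - 2*9)*(-6) = (-17 - 18)*(-6) = -35*(-6) = 210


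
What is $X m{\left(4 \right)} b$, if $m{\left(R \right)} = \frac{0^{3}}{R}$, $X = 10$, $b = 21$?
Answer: $0$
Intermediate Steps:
$m{\left(R \right)} = 0$ ($m{\left(R \right)} = \frac{0}{R} = 0$)
$X m{\left(4 \right)} b = 10 \cdot 0 \cdot 21 = 0 \cdot 21 = 0$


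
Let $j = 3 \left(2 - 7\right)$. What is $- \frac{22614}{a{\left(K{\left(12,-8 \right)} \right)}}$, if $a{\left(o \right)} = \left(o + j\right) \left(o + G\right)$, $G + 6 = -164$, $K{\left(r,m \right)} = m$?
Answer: $- \frac{11307}{2047} \approx -5.5237$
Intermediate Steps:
$G = -170$ ($G = -6 - 164 = -170$)
$j = -15$ ($j = 3 \left(-5\right) = -15$)
$a{\left(o \right)} = \left(-170 + o\right) \left(-15 + o\right)$ ($a{\left(o \right)} = \left(o - 15\right) \left(o - 170\right) = \left(-15 + o\right) \left(-170 + o\right) = \left(-170 + o\right) \left(-15 + o\right)$)
$- \frac{22614}{a{\left(K{\left(12,-8 \right)} \right)}} = - \frac{22614}{2550 + \left(-8\right)^{2} - -1480} = - \frac{22614}{2550 + 64 + 1480} = - \frac{22614}{4094} = \left(-22614\right) \frac{1}{4094} = - \frac{11307}{2047}$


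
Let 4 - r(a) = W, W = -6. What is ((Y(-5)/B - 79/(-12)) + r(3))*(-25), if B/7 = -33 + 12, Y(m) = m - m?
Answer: -4975/12 ≈ -414.58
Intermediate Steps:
Y(m) = 0
B = -147 (B = 7*(-33 + 12) = 7*(-21) = -147)
r(a) = 10 (r(a) = 4 - 1*(-6) = 4 + 6 = 10)
((Y(-5)/B - 79/(-12)) + r(3))*(-25) = ((0/(-147) - 79/(-12)) + 10)*(-25) = ((0*(-1/147) - 79*(-1/12)) + 10)*(-25) = ((0 + 79/12) + 10)*(-25) = (79/12 + 10)*(-25) = (199/12)*(-25) = -4975/12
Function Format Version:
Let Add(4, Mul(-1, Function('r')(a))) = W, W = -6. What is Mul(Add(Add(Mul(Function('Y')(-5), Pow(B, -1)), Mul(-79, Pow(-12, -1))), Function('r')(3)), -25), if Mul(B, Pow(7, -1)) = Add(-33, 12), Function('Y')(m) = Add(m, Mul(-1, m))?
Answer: Rational(-4975, 12) ≈ -414.58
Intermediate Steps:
Function('Y')(m) = 0
B = -147 (B = Mul(7, Add(-33, 12)) = Mul(7, -21) = -147)
Function('r')(a) = 10 (Function('r')(a) = Add(4, Mul(-1, -6)) = Add(4, 6) = 10)
Mul(Add(Add(Mul(Function('Y')(-5), Pow(B, -1)), Mul(-79, Pow(-12, -1))), Function('r')(3)), -25) = Mul(Add(Add(Mul(0, Pow(-147, -1)), Mul(-79, Pow(-12, -1))), 10), -25) = Mul(Add(Add(Mul(0, Rational(-1, 147)), Mul(-79, Rational(-1, 12))), 10), -25) = Mul(Add(Add(0, Rational(79, 12)), 10), -25) = Mul(Add(Rational(79, 12), 10), -25) = Mul(Rational(199, 12), -25) = Rational(-4975, 12)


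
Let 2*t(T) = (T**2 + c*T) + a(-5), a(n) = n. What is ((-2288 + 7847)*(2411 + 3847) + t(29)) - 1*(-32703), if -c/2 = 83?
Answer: 34818936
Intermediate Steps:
c = -166 (c = -2*83 = -166)
t(T) = -5/2 + T**2/2 - 83*T (t(T) = ((T**2 - 166*T) - 5)/2 = (-5 + T**2 - 166*T)/2 = -5/2 + T**2/2 - 83*T)
((-2288 + 7847)*(2411 + 3847) + t(29)) - 1*(-32703) = ((-2288 + 7847)*(2411 + 3847) + (-5/2 + (1/2)*29**2 - 83*29)) - 1*(-32703) = (5559*6258 + (-5/2 + (1/2)*841 - 2407)) + 32703 = (34788222 + (-5/2 + 841/2 - 2407)) + 32703 = (34788222 - 1989) + 32703 = 34786233 + 32703 = 34818936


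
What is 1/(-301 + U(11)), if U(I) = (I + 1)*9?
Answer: -1/193 ≈ -0.0051813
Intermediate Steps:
U(I) = 9 + 9*I (U(I) = (1 + I)*9 = 9 + 9*I)
1/(-301 + U(11)) = 1/(-301 + (9 + 9*11)) = 1/(-301 + (9 + 99)) = 1/(-301 + 108) = 1/(-193) = -1/193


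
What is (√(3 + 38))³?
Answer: 41*√41 ≈ 262.53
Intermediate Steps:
(√(3 + 38))³ = (√41)³ = 41*√41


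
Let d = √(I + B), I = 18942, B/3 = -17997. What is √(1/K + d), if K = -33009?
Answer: √(-33009 + 1089594081*I*√35049)/33009 ≈ 9.6751 + 9.6751*I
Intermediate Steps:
B = -53991 (B = 3*(-17997) = -53991)
d = I*√35049 (d = √(18942 - 53991) = √(-35049) = I*√35049 ≈ 187.21*I)
√(1/K + d) = √(1/(-33009) + I*√35049) = √(-1/33009 + I*√35049)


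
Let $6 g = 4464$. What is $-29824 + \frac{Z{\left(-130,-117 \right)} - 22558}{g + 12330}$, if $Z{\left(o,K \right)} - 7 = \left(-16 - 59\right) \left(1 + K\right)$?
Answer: $- \frac{129977609}{4358} \approx -29825.0$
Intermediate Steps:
$g = 744$ ($g = \frac{1}{6} \cdot 4464 = 744$)
$Z{\left(o,K \right)} = -68 - 75 K$ ($Z{\left(o,K \right)} = 7 + \left(-16 - 59\right) \left(1 + K\right) = 7 - 75 \left(1 + K\right) = 7 - \left(75 + 75 K\right) = -68 - 75 K$)
$-29824 + \frac{Z{\left(-130,-117 \right)} - 22558}{g + 12330} = -29824 + \frac{\left(-68 - -8775\right) - 22558}{744 + 12330} = -29824 + \frac{\left(-68 + 8775\right) - 22558}{13074} = -29824 + \left(8707 - 22558\right) \frac{1}{13074} = -29824 - \frac{4617}{4358} = - \frac{129977609}{4358}$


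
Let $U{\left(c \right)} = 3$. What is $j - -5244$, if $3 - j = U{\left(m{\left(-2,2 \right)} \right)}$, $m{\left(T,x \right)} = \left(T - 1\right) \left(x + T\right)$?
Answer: $5244$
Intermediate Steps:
$m{\left(T,x \right)} = \left(-1 + T\right) \left(T + x\right)$
$j = 0$ ($j = 3 - 3 = 0$)
$j - -5244 = 0 - -5244 = 0 + 5244 = 5244$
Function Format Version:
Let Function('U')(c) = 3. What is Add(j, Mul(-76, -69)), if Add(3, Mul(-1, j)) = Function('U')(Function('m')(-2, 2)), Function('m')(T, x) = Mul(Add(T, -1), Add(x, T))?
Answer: 5244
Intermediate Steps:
Function('m')(T, x) = Mul(Add(-1, T), Add(T, x))
j = 0 (j = Add(3, Mul(-1, 3)) = Add(3, -3) = 0)
Add(j, Mul(-76, -69)) = Add(0, Mul(-76, -69)) = Add(0, 5244) = 5244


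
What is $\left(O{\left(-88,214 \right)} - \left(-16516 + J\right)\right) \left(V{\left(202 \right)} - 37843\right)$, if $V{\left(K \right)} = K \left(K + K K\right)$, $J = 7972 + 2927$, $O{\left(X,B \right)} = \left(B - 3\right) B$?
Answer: $418625629499$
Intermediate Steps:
$O{\left(X,B \right)} = B \left(-3 + B\right)$ ($O{\left(X,B \right)} = \left(-3 + B\right) B = B \left(-3 + B\right)$)
$J = 10899$
$V{\left(K \right)} = K \left(K + K^{2}\right)$
$\left(O{\left(-88,214 \right)} - \left(-16516 + J\right)\right) \left(V{\left(202 \right)} - 37843\right) = \left(214 \left(-3 + 214\right) + \left(16516 - 10899\right)\right) \left(202^{2} \left(1 + 202\right) - 37843\right) = \left(214 \cdot 211 + \left(16516 - 10899\right)\right) \left(40804 \cdot 203 - 37843\right) = \left(45154 + 5617\right) \left(8283212 - 37843\right) = 50771 \cdot 8245369 = 418625629499$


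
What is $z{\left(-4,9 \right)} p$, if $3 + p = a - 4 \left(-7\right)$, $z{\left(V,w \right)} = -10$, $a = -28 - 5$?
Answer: $80$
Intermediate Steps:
$a = -33$
$p = -8$ ($p = -3 - \left(33 + 4 \left(-7\right)\right) = -3 - 5 = -8$)
$z{\left(-4,9 \right)} p = \left(-10\right) \left(-8\right) = 80$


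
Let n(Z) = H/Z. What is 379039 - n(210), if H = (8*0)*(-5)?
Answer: 379039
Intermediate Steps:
H = 0 (H = 0*(-5) = 0)
n(Z) = 0 (n(Z) = 0/Z = 0)
379039 - n(210) = 379039 - 1*0 = 379039 + 0 = 379039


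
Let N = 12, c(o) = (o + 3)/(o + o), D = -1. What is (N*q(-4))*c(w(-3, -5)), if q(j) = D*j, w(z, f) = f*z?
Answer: 144/5 ≈ 28.800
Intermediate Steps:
q(j) = -j
c(o) = (3 + o)/(2*o) (c(o) = (3 + o)/((2*o)) = (3 + o)*(1/(2*o)) = (3 + o)/(2*o))
(N*q(-4))*c(w(-3, -5)) = (12*(-1*(-4)))*((3 - 5*(-3))/(2*((-5*(-3))))) = (12*4)*((1/2)*(3 + 15)/15) = 48*((1/2)*(1/15)*18) = 48*(3/5) = 144/5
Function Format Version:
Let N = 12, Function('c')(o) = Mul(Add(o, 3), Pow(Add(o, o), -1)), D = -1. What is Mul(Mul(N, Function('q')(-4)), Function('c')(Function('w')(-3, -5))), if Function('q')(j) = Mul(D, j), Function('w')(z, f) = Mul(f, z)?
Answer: Rational(144, 5) ≈ 28.800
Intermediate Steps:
Function('q')(j) = Mul(-1, j)
Function('c')(o) = Mul(Rational(1, 2), Pow(o, -1), Add(3, o)) (Function('c')(o) = Mul(Add(3, o), Pow(Mul(2, o), -1)) = Mul(Add(3, o), Mul(Rational(1, 2), Pow(o, -1))) = Mul(Rational(1, 2), Pow(o, -1), Add(3, o)))
Mul(Mul(N, Function('q')(-4)), Function('c')(Function('w')(-3, -5))) = Mul(Mul(12, Mul(-1, -4)), Mul(Rational(1, 2), Pow(Mul(-5, -3), -1), Add(3, Mul(-5, -3)))) = Mul(Mul(12, 4), Mul(Rational(1, 2), Pow(15, -1), Add(3, 15))) = Mul(48, Mul(Rational(1, 2), Rational(1, 15), 18)) = Mul(48, Rational(3, 5)) = Rational(144, 5)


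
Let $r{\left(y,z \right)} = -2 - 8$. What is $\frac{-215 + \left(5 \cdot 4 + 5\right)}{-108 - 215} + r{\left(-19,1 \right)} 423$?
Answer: $- \frac{71900}{17} \approx -4229.4$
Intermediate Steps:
$r{\left(y,z \right)} = -10$
$\frac{-215 + \left(5 \cdot 4 + 5\right)}{-108 - 215} + r{\left(-19,1 \right)} 423 = \frac{-215 + \left(5 \cdot 4 + 5\right)}{-108 - 215} - 4230 = \frac{-215 + \left(20 + 5\right)}{-323} - 4230 = \left(-215 + 25\right) \left(- \frac{1}{323}\right) - 4230 = \left(-190\right) \left(- \frac{1}{323}\right) - 4230 = \frac{10}{17} - 4230 = - \frac{71900}{17}$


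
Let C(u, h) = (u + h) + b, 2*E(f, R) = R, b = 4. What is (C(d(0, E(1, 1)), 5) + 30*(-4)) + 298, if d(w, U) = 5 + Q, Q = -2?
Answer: 190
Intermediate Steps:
E(f, R) = R/2
d(w, U) = 3 (d(w, U) = 5 - 2 = 3)
C(u, h) = 4 + h + u (C(u, h) = (u + h) + 4 = (h + u) + 4 = 4 + h + u)
(C(d(0, E(1, 1)), 5) + 30*(-4)) + 298 = ((4 + 5 + 3) + 30*(-4)) + 298 = (12 - 120) + 298 = -108 + 298 = 190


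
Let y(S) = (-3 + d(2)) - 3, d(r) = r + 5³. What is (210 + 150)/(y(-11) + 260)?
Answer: 120/127 ≈ 0.94488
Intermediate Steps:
d(r) = 125 + r (d(r) = r + 125 = 125 + r)
y(S) = 121 (y(S) = (-3 + (125 + 2)) - 3 = (-3 + 127) - 3 = 124 - 3 = 121)
(210 + 150)/(y(-11) + 260) = (210 + 150)/(121 + 260) = 360/381 = 360*(1/381) = 120/127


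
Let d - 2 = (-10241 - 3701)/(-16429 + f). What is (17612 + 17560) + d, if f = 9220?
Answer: 253583308/7209 ≈ 35176.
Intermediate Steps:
d = 28360/7209 (d = 2 + (-10241 - 3701)/(-16429 + 9220) = 2 - 13942/(-7209) = 2 - 13942*(-1/7209) = 2 + 13942/7209 = 28360/7209 ≈ 3.9340)
(17612 + 17560) + d = (17612 + 17560) + 28360/7209 = 35172 + 28360/7209 = 253583308/7209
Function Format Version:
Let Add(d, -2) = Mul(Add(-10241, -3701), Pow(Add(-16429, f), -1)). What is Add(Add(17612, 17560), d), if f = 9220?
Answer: Rational(253583308, 7209) ≈ 35176.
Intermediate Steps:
d = Rational(28360, 7209) (d = Add(2, Mul(Add(-10241, -3701), Pow(Add(-16429, 9220), -1))) = Add(2, Mul(-13942, Pow(-7209, -1))) = Add(2, Mul(-13942, Rational(-1, 7209))) = Add(2, Rational(13942, 7209)) = Rational(28360, 7209) ≈ 3.9340)
Add(Add(17612, 17560), d) = Add(Add(17612, 17560), Rational(28360, 7209)) = Add(35172, Rational(28360, 7209)) = Rational(253583308, 7209)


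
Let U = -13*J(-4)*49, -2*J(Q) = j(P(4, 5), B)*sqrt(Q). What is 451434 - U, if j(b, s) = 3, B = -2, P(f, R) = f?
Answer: 451434 - 1911*I ≈ 4.5143e+5 - 1911.0*I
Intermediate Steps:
J(Q) = -3*sqrt(Q)/2
U = 1911*I (U = -(-39)*sqrt(-4)/2*49 = -(-39)*2*I/2*49 = -(-39)*I*49 = (39*I)*49 = 1911*I ≈ 1911.0*I)
451434 - U = 451434 - 1911*I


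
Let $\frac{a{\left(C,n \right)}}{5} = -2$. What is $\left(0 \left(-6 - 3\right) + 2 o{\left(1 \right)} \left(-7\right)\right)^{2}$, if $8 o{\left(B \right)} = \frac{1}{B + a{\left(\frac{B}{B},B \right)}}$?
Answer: $\frac{49}{1296} \approx 0.037809$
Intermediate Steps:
$a{\left(C,n \right)} = -10$ ($a{\left(C,n \right)} = 5 \left(-2\right) = -10$)
$o{\left(B \right)} = \frac{1}{8 \left(-10 + B\right)}$ ($o{\left(B \right)} = \frac{1}{8 \left(B - 10\right)} = \frac{1}{8 \left(-10 + B\right)}$)
$\left(0 \left(-6 - 3\right) + 2 o{\left(1 \right)} \left(-7\right)\right)^{2} = \left(0 \left(-6 - 3\right) + 2 \frac{1}{8 \left(-10 + 1\right)} \left(-7\right)\right)^{2} = \left(0 \left(-9\right) + 2 \frac{1}{8 \left(-9\right)} \left(-7\right)\right)^{2} = \left(0 + 2 \cdot \frac{1}{8} \left(- \frac{1}{9}\right) \left(-7\right)\right)^{2} = \left(0 + 2 \left(- \frac{1}{72}\right) \left(-7\right)\right)^{2} = \left(0 - - \frac{7}{36}\right)^{2} = \left(0 + \frac{7}{36}\right)^{2} = \left(\frac{7}{36}\right)^{2} = \frac{49}{1296}$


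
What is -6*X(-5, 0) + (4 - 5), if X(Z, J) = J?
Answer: -1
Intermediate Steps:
-6*X(-5, 0) + (4 - 5) = -6*0 + (4 - 5) = 0 - 1 = -1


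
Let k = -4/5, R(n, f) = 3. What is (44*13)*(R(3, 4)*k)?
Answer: -6864/5 ≈ -1372.8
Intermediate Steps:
k = -⅘ (k = -4*⅕ = -⅘ ≈ -0.80000)
(44*13)*(R(3, 4)*k) = (44*13)*(3*(-⅘)) = 572*(-12/5) = -6864/5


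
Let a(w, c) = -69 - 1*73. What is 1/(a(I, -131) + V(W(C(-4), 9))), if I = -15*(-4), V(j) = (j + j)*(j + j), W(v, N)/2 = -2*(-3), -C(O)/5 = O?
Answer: 1/434 ≈ 0.0023041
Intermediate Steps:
C(O) = -5*O
W(v, N) = 12 (W(v, N) = 2*(-2*(-3)) = 2*6 = 12)
V(j) = 4*j² (V(j) = (2*j)*(2*j) = 4*j²)
I = 60
a(w, c) = -142 (a(w, c) = -69 - 73 = -142)
1/(a(I, -131) + V(W(C(-4), 9))) = 1/(-142 + 4*12²) = 1/(-142 + 4*144) = 1/(-142 + 576) = 1/434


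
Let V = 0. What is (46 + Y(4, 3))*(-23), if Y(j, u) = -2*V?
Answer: -1058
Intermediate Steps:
Y(j, u) = 0 (Y(j, u) = -2*0 = 0)
(46 + Y(4, 3))*(-23) = (46 + 0)*(-23) = 46*(-23) = -1058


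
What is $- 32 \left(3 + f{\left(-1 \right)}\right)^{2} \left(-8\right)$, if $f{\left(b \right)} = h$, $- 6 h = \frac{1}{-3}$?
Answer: $\frac{193600}{81} \approx 2390.1$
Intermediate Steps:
$h = \frac{1}{18}$ ($h = - \frac{1}{6 \left(-3\right)} = \left(- \frac{1}{6}\right) \left(- \frac{1}{3}\right) = \frac{1}{18} \approx 0.055556$)
$f{\left(b \right)} = \frac{1}{18}$
$- 32 \left(3 + f{\left(-1 \right)}\right)^{2} \left(-8\right) = - 32 \left(3 + \frac{1}{18}\right)^{2} \left(-8\right) = - 32 \left(\frac{55}{18}\right)^{2} \left(-8\right) = \left(-32\right) \frac{3025}{324} \left(-8\right) = \left(- \frac{24200}{81}\right) \left(-8\right) = \frac{193600}{81}$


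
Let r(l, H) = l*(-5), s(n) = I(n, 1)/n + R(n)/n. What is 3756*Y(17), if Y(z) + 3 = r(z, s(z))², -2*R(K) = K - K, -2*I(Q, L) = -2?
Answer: 27125832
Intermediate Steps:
I(Q, L) = 1 (I(Q, L) = -½*(-2) = 1)
R(K) = 0 (R(K) = -(K - K)/2 = -½*0 = 0)
s(n) = 1/n (s(n) = 1/n + 0/n = 1/n + 0 = 1/n)
r(l, H) = -5*l
Y(z) = -3 + 25*z² (Y(z) = -3 + (-5*z)² = -3 + 25*z²)
3756*Y(17) = 3756*(-3 + 25*17²) = 3756*(-3 + 25*289) = 3756*(-3 + 7225) = 3756*7222 = 27125832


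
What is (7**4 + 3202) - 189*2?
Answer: 5225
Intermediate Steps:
(7**4 + 3202) - 189*2 = (2401 + 3202) - 378 = 5603 - 378 = 5225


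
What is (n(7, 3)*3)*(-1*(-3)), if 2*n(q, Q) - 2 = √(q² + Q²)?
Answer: 9 + 9*√58/2 ≈ 43.271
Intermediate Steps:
n(q, Q) = 1 + √(Q² + q²)/2 (n(q, Q) = 1 + √(q² + Q²)/2 = 1 + √(Q² + q²)/2)
(n(7, 3)*3)*(-1*(-3)) = ((1 + √(3² + 7²)/2)*3)*(-1*(-3)) = ((1 + √(9 + 49)/2)*3)*3 = ((1 + √58/2)*3)*3 = (3 + 3*√58/2)*3 = 9 + 9*√58/2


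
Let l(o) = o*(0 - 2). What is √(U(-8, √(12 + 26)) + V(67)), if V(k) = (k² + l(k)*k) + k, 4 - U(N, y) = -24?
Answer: 13*I*√26 ≈ 66.287*I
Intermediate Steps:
l(o) = -2*o (l(o) = o*(-2) = -2*o)
U(N, y) = 28 (U(N, y) = 4 - 1*(-24) = 4 + 24 = 28)
V(k) = k - k² (V(k) = (k² + (-2*k)*k) + k = (k² - 2*k²) + k = -k² + k = k - k²)
√(U(-8, √(12 + 26)) + V(67)) = √(28 + 67*(1 - 1*67)) = √(28 + 67*(1 - 67)) = √(28 + 67*(-66)) = √(28 - 4422) = √(-4394) = 13*I*√26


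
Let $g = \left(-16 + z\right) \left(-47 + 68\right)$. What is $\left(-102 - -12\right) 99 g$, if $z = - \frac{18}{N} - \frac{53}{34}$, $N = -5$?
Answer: $\frac{44401203}{17} \approx 2.6118 \cdot 10^{6}$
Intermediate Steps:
$z = \frac{347}{170}$ ($z = - \frac{18}{-5} - \frac{53}{34} = \left(-18\right) \left(- \frac{1}{5}\right) - \frac{53}{34} = \frac{18}{5} - \frac{53}{34} = \frac{347}{170} \approx 2.0412$)
$g = - \frac{49833}{170}$ ($g = \left(-16 + \frac{347}{170}\right) \left(-47 + 68\right) = \left(- \frac{2373}{170}\right) 21 = - \frac{49833}{170} \approx -293.14$)
$\left(-102 - -12\right) 99 g = \left(-102 - -12\right) 99 \left(- \frac{49833}{170}\right) = \left(-102 + 12\right) 99 \left(- \frac{49833}{170}\right) = \left(-90\right) 99 \left(- \frac{49833}{170}\right) = \left(-8910\right) \left(- \frac{49833}{170}\right) = \frac{44401203}{17}$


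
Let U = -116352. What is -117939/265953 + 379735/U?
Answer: -38238033661/10314721152 ≈ -3.7071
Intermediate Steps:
-117939/265953 + 379735/U = -117939/265953 + 379735/(-116352) = -117939*1/265953 + 379735*(-1/116352) = -39313/88651 - 379735/116352 = -38238033661/10314721152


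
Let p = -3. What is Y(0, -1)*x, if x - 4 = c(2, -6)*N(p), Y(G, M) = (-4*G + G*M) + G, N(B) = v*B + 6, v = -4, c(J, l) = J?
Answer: 0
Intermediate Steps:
N(B) = 6 - 4*B (N(B) = -4*B + 6 = 6 - 4*B)
Y(G, M) = -3*G + G*M
x = 40 (x = 4 + 2*(6 - 4*(-3)) = 4 + 2*(6 + 12) = 4 + 2*18 = 4 + 36 = 40)
Y(0, -1)*x = (0*(-3 - 1))*40 = (0*(-4))*40 = 0*40 = 0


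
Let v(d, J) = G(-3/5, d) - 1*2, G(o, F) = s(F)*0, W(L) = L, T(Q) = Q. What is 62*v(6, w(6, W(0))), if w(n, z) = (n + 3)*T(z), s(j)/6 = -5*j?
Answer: -124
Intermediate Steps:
s(j) = -30*j (s(j) = 6*(-5*j) = -30*j)
G(o, F) = 0 (G(o, F) = -30*F*0 = 0)
w(n, z) = z*(3 + n) (w(n, z) = (n + 3)*z = (3 + n)*z = z*(3 + n))
v(d, J) = -2 (v(d, J) = 0 - 1*2 = 0 - 2 = -2)
62*v(6, w(6, W(0))) = 62*(-2) = -124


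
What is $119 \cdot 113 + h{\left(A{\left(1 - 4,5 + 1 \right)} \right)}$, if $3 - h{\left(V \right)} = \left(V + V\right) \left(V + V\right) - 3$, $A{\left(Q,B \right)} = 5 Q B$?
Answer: $-18947$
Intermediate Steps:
$A{\left(Q,B \right)} = 5 B Q$
$h{\left(V \right)} = 6 - 4 V^{2}$ ($h{\left(V \right)} = 3 - \left(\left(V + V\right) \left(V + V\right) - 3\right) = 3 - \left(2 V 2 V - 3\right) = 3 - \left(4 V^{2} - 3\right) = 3 - \left(-3 + 4 V^{2}\right) = 6 - 4 V^{2}$)
$119 \cdot 113 + h{\left(A{\left(1 - 4,5 + 1 \right)} \right)} = 119 \cdot 113 + \left(6 - 4 \left(5 \left(5 + 1\right) \left(1 - 4\right)\right)^{2}\right) = 13447 + \left(6 - 4 \left(5 \cdot 6 \left(1 - 4\right)\right)^{2}\right) = 13447 + \left(6 - 4 \left(5 \cdot 6 \left(-3\right)\right)^{2}\right) = 13447 + \left(6 - 4 \left(-90\right)^{2}\right) = 13447 + \left(6 - 32400\right) = 13447 - 32394 = -18947$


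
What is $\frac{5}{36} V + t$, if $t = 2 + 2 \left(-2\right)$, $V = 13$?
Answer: $- \frac{7}{36} \approx -0.19444$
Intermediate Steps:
$t = -2$ ($t = 2 - 4 = -2$)
$\frac{5}{36} V + t = \frac{5}{36} \cdot 13 - 2 = \frac{65}{36} - 2 = - \frac{7}{36}$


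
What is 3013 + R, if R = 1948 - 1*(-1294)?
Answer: 6255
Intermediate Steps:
R = 3242 (R = 1948 + 1294 = 3242)
3013 + R = 3013 + 3242 = 6255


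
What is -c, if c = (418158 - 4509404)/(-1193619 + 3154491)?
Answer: 2045623/980436 ≈ 2.0864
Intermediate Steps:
c = -2045623/980436 (c = -4091246/1960872 = -4091246*1/1960872 = -2045623/980436 ≈ -2.0864)
-c = -1*(-2045623/980436) = 2045623/980436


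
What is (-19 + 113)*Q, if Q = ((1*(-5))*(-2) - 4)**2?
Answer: 3384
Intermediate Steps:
Q = 36 (Q = (-5*(-2) - 4)**2 = (10 - 4)**2 = 6**2 = 36)
(-19 + 113)*Q = (-19 + 113)*36 = 94*36 = 3384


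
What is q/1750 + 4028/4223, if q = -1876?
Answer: -62382/527875 ≈ -0.11818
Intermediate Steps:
q/1750 + 4028/4223 = -1876/1750 + 4028/4223 = -1876*1/1750 + 4028*(1/4223) = -134/125 + 4028/4223 = -62382/527875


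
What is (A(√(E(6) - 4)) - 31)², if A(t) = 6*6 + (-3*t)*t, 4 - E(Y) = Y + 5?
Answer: 1444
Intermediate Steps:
E(Y) = -1 - Y (E(Y) = 4 - (Y + 5) = 4 - (5 + Y) = 4 + (-5 - Y) = -1 - Y)
A(t) = 36 - 3*t²
(A(√(E(6) - 4)) - 31)² = ((36 - (-15 - 18)) - 31)² = ((36 - 3*(√((-1 - 6) - 4))²) - 31)² = ((36 - 3*(√(-7 - 4))²) - 31)² = ((36 - 3*(√(-11))²) - 31)² = ((36 - 3*(I*√11)²) - 31)² = ((36 - 3*(-11)) - 31)² = ((36 + 33) - 31)² = (69 - 31)² = 38² = 1444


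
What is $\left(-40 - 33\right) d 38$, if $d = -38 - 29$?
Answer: $185858$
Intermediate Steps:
$d = -67$
$\left(-40 - 33\right) d 38 = \left(-40 - 33\right) \left(-67\right) 38 = \left(-73\right) \left(-67\right) 38 = 4891 \cdot 38 = 185858$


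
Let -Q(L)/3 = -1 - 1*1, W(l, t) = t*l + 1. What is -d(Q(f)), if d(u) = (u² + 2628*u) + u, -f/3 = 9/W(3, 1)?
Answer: -15810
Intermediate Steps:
W(l, t) = 1 + l*t (W(l, t) = l*t + 1 = 1 + l*t)
f = -27/4 (f = -27/(1 + 3*1) = -27/(1 + 3) = -27/4 ≈ -6.7500)
Q(L) = 6 (Q(L) = -3*(-1 - 1*1) = -3*(-1 - 1) = -3*(-2) = 6)
d(u) = u² + 2629*u
-d(Q(f)) = -6*(2629 + 6) = -6*2635 = -1*15810 = -15810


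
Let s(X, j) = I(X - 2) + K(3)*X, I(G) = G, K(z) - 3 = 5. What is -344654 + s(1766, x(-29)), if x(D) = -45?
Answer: -328762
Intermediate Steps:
K(z) = 8 (K(z) = 3 + 5 = 8)
s(X, j) = -2 + 9*X (s(X, j) = (X - 2) + 8*X = (-2 + X) + 8*X = -2 + 9*X)
-344654 + s(1766, x(-29)) = -344654 + (-2 + 9*1766) = -344654 + (-2 + 15894) = -344654 + 15892 = -328762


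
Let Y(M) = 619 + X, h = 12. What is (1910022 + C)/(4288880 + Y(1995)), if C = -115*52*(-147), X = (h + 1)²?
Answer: 1394541/2144834 ≈ 0.65019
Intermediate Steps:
X = 169 (X = (12 + 1)² = 13² = 169)
Y(M) = 788 (Y(M) = 619 + 169 = 788)
C = 879060 (C = -5980*(-147) = 879060)
(1910022 + C)/(4288880 + Y(1995)) = (1910022 + 879060)/(4288880 + 788) = 2789082/4289668 = 2789082*(1/4289668) = 1394541/2144834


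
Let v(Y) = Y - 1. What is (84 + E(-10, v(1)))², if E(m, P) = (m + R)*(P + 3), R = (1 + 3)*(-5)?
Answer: 36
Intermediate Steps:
v(Y) = -1 + Y
R = -20 (R = 4*(-5) = -20)
E(m, P) = (-20 + m)*(3 + P) (E(m, P) = (m - 20)*(P + 3) = (-20 + m)*(3 + P))
(84 + E(-10, v(1)))² = (84 + (-60 - 20*(-1 + 1) + 3*(-10) + (-1 + 1)*(-10)))² = (84 + (-60 - 20*0 - 30 + 0*(-10)))² = (84 + (-60 + 0 - 30 + 0))² = (84 - 90)² = (-6)² = 36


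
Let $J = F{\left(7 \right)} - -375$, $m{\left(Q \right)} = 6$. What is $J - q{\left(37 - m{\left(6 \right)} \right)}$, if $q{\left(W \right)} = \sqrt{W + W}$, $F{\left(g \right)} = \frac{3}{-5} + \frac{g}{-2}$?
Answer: $\frac{3709}{10} - \sqrt{62} \approx 363.03$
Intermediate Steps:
$F{\left(g \right)} = - \frac{3}{5} - \frac{g}{2}$ ($F{\left(g \right)} = 3 \left(- \frac{1}{5}\right) + g \left(- \frac{1}{2}\right) = - \frac{3}{5} - \frac{g}{2}$)
$q{\left(W \right)} = \sqrt{2} \sqrt{W}$ ($q{\left(W \right)} = \sqrt{2 W} = \sqrt{2} \sqrt{W}$)
$J = \frac{3709}{10}$ ($J = \left(- \frac{3}{5} - \frac{7}{2}\right) - -375 = \left(- \frac{3}{5} - \frac{7}{2}\right) + 375 = - \frac{41}{10} + 375 = \frac{3709}{10} \approx 370.9$)
$J - q{\left(37 - m{\left(6 \right)} \right)} = \frac{3709}{10} - \sqrt{2} \sqrt{37 - 6} = \frac{3709}{10} - \sqrt{2} \sqrt{31} = \frac{3709}{10} - \sqrt{62}$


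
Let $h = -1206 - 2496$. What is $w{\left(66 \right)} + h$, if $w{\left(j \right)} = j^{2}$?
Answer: $654$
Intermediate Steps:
$h = -3702$ ($h = -1206 - 2496 = -3702$)
$w{\left(66 \right)} + h = 66^{2} - 3702 = 4356 - 3702 = 654$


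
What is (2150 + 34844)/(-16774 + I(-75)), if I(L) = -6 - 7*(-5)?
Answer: -36994/16745 ≈ -2.2093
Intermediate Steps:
I(L) = 29 (I(L) = -6 + 35 = 29)
(2150 + 34844)/(-16774 + I(-75)) = (2150 + 34844)/(-16774 + 29) = 36994/(-16745) = 36994*(-1/16745) = -36994/16745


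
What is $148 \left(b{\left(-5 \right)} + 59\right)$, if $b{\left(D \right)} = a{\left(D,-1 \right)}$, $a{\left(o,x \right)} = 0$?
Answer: $8732$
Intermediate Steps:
$b{\left(D \right)} = 0$
$148 \left(b{\left(-5 \right)} + 59\right) = 148 \left(0 + 59\right) = 148 \cdot 59 = 8732$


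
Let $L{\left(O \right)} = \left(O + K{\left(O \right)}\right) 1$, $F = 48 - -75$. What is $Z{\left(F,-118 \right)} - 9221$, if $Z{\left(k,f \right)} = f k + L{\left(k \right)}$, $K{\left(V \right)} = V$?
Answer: $-23489$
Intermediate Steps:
$F = 123$ ($F = 48 + 75 = 123$)
$L{\left(O \right)} = 2 O$ ($L{\left(O \right)} = \left(O + O\right) 1 = 2 O 1 = 2 O$)
$Z{\left(k,f \right)} = 2 k + f k$ ($Z{\left(k,f \right)} = f k + 2 k = 2 k + f k$)
$Z{\left(F,-118 \right)} - 9221 = 123 \left(2 - 118\right) - 9221 = 123 \left(-116\right) - 9221 = -14268 - 9221 = -23489$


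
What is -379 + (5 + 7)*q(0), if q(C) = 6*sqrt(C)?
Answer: -379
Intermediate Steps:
-379 + (5 + 7)*q(0) = -379 + (5 + 7)*(6*sqrt(0)) = -379 + 12*(6*0) = -379 + 12*0 = -379 + 0 = -379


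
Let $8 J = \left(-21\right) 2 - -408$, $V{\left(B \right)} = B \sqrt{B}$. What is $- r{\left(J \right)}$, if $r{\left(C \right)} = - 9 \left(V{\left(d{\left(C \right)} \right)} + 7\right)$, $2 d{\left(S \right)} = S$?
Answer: $63 + \frac{1647 \sqrt{366}}{32} \approx 1047.7$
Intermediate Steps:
$d{\left(S \right)} = \frac{S}{2}$
$V{\left(B \right)} = B^{\frac{3}{2}}$
$J = \frac{183}{4}$ ($J = \frac{\left(-21\right) 2 - -408}{8} = \frac{-42 + 408}{8} = \frac{1}{8} \cdot 366 = \frac{183}{4} \approx 45.75$)
$r{\left(C \right)} = -63 - \frac{9 \sqrt{2} C^{\frac{3}{2}}}{4}$ ($r{\left(C \right)} = - 9 \left(\left(\frac{C}{2}\right)^{\frac{3}{2}} + 7\right) = - 9 \left(\frac{\sqrt{2} C^{\frac{3}{2}}}{4} + 7\right) = - 9 \left(7 + \frac{\sqrt{2} C^{\frac{3}{2}}}{4}\right) = -63 - \frac{9 \sqrt{2} C^{\frac{3}{2}}}{4}$)
$- r{\left(J \right)} = - (-63 - \frac{9 \sqrt{2} \left(\frac{183}{4}\right)^{\frac{3}{2}}}{4}) = - (-63 - \frac{9 \sqrt{2} \frac{183 \sqrt{183}}{8}}{4}) = - (-63 - \frac{1647 \sqrt{366}}{32}) = 63 + \frac{1647 \sqrt{366}}{32}$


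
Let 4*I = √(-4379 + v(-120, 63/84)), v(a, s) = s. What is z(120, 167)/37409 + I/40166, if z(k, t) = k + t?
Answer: 287/37409 + I*√17513/321328 ≈ 0.007672 + 0.00041184*I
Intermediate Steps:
I = I*√17513/8 (I = √(-4379 + 63/84)/4 = √(-4379 + 63*(1/84))/4 = √(-4379 + ¾)/4 = √(-17513/4)/4 = (I*√17513/2)/4 = I*√17513/8 ≈ 16.542*I)
z(120, 167)/37409 + I/40166 = (120 + 167)/37409 + (I*√17513/8)/40166 = 287*(1/37409) + (I*√17513/8)*(1/40166) = 287/37409 + I*√17513/321328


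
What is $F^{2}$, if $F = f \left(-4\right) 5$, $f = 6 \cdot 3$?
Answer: $129600$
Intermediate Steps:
$f = 18$
$F = -360$ ($F = 18 \left(-4\right) 5 = \left(-72\right) 5 = -360$)
$F^{2} = \left(-360\right)^{2} = 129600$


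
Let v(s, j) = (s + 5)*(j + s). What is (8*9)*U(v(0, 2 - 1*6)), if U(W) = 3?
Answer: 216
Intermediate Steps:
v(s, j) = (5 + s)*(j + s)
(8*9)*U(v(0, 2 - 1*6)) = (8*9)*3 = 72*3 = 216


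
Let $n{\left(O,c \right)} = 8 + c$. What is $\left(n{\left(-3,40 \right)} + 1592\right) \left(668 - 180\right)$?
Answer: $800320$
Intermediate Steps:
$\left(n{\left(-3,40 \right)} + 1592\right) \left(668 - 180\right) = \left(\left(8 + 40\right) + 1592\right) \left(668 - 180\right) = \left(48 + 1592\right) \left(668 - 180\right) = 1640 \cdot 488 = 800320$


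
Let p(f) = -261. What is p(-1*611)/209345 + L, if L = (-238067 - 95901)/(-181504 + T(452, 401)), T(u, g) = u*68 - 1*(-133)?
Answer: 2795008609/1261387363 ≈ 2.2158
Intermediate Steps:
T(u, g) = 133 + 68*u (T(u, g) = 68*u + 133 = 133 + 68*u)
L = 333968/150635 (L = (-238067 - 95901)/(-181504 + (133 + 68*452)) = -333968/(-181504 + (133 + 30736)) = -333968/(-181504 + 30869) = -333968/(-150635) = -333968*(-1/150635) = 333968/150635 ≈ 2.2171)
p(-1*611)/209345 + L = -261/209345 + 333968/150635 = 2795008609/1261387363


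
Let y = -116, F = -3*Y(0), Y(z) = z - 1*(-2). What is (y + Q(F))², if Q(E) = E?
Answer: 14884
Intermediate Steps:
Y(z) = 2 + z (Y(z) = z + 2 = 2 + z)
F = -6 (F = -3*(2 + 0) = -3*2 = -6)
(y + Q(F))² = (-116 - 6)² = (-122)² = 14884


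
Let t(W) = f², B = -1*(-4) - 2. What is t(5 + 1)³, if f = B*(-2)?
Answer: 4096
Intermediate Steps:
B = 2 (B = 4 - 2 = 2)
f = -4 (f = 2*(-2) = -4)
t(W) = 16 (t(W) = (-4)² = 16)
t(5 + 1)³ = 16³ = 4096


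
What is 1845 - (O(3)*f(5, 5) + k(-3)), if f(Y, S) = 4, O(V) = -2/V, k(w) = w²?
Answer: 5516/3 ≈ 1838.7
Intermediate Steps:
1845 - (O(3)*f(5, 5) + k(-3)) = 1845 - (-2/3*4 + (-3)²) = 1845 - (-2*⅓*4 + 9) = 1845 - (-⅔*4 + 9) = 1845 - (-8/3 + 9) = 1845 - 1*19/3 = 1845 - 19/3 = 5516/3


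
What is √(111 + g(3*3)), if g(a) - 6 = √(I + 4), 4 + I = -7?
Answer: √(117 + I*√7) ≈ 10.817 + 0.1223*I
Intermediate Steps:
I = -11 (I = -4 - 7 = -11)
g(a) = 6 + I*√7 (g(a) = 6 + √(-11 + 4) = 6 + √(-7) = 6 + I*√7)
√(111 + g(3*3)) = √(111 + (6 + I*√7)) = √(117 + I*√7)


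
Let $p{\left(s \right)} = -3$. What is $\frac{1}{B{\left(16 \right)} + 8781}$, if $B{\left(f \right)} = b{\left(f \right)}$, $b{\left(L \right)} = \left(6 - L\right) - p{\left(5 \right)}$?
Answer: $\frac{1}{8774} \approx 0.00011397$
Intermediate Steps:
$b{\left(L \right)} = 9 - L$ ($b{\left(L \right)} = \left(6 - L\right) - -3 = \left(6 - L\right) + 3 = 9 - L$)
$B{\left(f \right)} = 9 - f$
$\frac{1}{B{\left(16 \right)} + 8781} = \frac{1}{\left(9 - 16\right) + 8781} = \frac{1}{-7 + 8781} = \frac{1}{8774}$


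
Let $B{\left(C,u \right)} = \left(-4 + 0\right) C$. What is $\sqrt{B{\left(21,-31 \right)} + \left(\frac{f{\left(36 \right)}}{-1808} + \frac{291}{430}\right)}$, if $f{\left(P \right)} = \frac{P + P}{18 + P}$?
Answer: $\frac{i \sqrt{1770542609145}}{145770} \approx 9.1282 i$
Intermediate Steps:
$B{\left(C,u \right)} = - 4 C$
$f{\left(P \right)} = \frac{2 P}{18 + P}$
$\sqrt{B{\left(21,-31 \right)} + \left(\frac{f{\left(36 \right)}}{-1808} + \frac{291}{430}\right)} = \sqrt{\left(-4\right) 21 + \left(\frac{2 \cdot 36 \frac{1}{18 + 36}}{-1808} + \frac{291}{430}\right)} = \sqrt{-84 + \left(2 \cdot 36 \cdot \frac{1}{54} \left(- \frac{1}{1808}\right) + 291 \cdot \frac{1}{430}\right)} = \sqrt{-84 + \left(2 \cdot 36 \cdot \frac{1}{54} \left(- \frac{1}{1808}\right) + \frac{291}{430}\right)} = \sqrt{-84 + \left(\frac{4}{3} \left(- \frac{1}{1808}\right) + \frac{291}{430}\right)} = \sqrt{-84 + \left(- \frac{1}{1356} + \frac{291}{430}\right)} = \sqrt{-84 + \frac{197083}{291540}} = \sqrt{- \frac{24292277}{291540}} = \frac{i \sqrt{1770542609145}}{145770}$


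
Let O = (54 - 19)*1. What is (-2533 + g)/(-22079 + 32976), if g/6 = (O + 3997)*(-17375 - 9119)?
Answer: -640945381/10897 ≈ -58819.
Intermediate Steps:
O = 35 (O = 35*1 = 35)
g = -640942848 (g = 6*((35 + 3997)*(-17375 - 9119)) = 6*(4032*(-26494)) = 6*(-106823808) = -640942848)
(-2533 + g)/(-22079 + 32976) = (-2533 - 640942848)/(-22079 + 32976) = -640945381/10897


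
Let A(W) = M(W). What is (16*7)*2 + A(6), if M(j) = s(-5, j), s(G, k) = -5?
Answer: 219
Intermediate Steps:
M(j) = -5
A(W) = -5
(16*7)*2 + A(6) = (16*7)*2 - 5 = 112*2 - 5 = 224 - 5 = 219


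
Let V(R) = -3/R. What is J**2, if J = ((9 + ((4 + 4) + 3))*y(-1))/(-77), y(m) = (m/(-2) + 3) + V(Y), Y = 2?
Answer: 1600/5929 ≈ 0.26986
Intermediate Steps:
y(m) = 3/2 - m/2 (y(m) = (m/(-2) + 3) - 3/2 = (m*(-1/2) + 3) - 3*1/2 = (-m/2 + 3) - 3/2 = (3 - m/2) - 3/2 = 3/2 - m/2)
J = -40/77 (J = ((9 + ((4 + 4) + 3))*(3/2 - 1/2*(-1)))/(-77) = ((9 + (8 + 3))*(3/2 + 1/2))*(-1/77) = ((9 + 11)*2)*(-1/77) = (20*2)*(-1/77) = 40*(-1/77) = -40/77 ≈ -0.51948)
J**2 = (-40/77)**2 = 1600/5929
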